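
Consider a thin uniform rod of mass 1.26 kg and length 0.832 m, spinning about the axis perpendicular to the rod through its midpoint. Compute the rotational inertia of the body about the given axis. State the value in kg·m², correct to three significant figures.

0.0727

I_cm = (1/12)ML² = (1/12)(1.26)(0.832)² = 0.072684 kg·m²; axis through the centre, so I = 0.072684 kg·m².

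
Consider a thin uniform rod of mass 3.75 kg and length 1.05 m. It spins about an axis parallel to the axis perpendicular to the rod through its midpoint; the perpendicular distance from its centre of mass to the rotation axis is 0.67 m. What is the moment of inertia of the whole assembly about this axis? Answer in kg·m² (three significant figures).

I_cm = (1/12)ML² = (1/12)(3.75)(1.05)² = 0.34453 kg·m²; centre at d = 0.67 m, so I = I_cm + Md² gives I = 0.34453 + (3.75)(0.67)² = 2.0279 kg·m².

2.03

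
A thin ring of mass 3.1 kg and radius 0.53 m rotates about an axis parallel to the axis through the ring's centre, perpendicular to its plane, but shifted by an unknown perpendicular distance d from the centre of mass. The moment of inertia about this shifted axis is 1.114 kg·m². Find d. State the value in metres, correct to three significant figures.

About the centre-of-mass axis, I_cm = MR² = (3.1)(0.53)² = 0.87079 kg·m².
Parallel axis theorem: I = I_cm + Md², so Md² = 1.114 − 0.87079 = 0.24321 kg·m².
d = √(0.24321 / 3.1) = 0.2801 m.

0.280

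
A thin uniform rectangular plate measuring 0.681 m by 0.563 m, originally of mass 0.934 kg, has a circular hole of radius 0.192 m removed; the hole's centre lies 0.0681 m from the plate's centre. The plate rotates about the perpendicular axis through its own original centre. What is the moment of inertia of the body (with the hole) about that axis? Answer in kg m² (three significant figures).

0.0543

Unpierced body about its centre: I₀ = (1/12)M(a²+b²) = (1/12)(0.934)[(0.681)² + (0.563)²] = 0.060767 kg m².
The removed disk has mass m = M·πr²/(ab) = (0.934)·π(0.192)²/(0.681·0.563) = 0.28213 kg (same uniform areal density).
Its moment of inertia about the rotation axis (parallel-axis theorem): I_hole = (1/2)mr² + md² = (1/2)(0.28213)(0.192)² + (0.28213)(0.0681)² = 0.0065085 kg m².
Treating the hole as negative mass, I = I₀ − I_hole = 0.060767 − 0.0065085 = 0.054258 kg m².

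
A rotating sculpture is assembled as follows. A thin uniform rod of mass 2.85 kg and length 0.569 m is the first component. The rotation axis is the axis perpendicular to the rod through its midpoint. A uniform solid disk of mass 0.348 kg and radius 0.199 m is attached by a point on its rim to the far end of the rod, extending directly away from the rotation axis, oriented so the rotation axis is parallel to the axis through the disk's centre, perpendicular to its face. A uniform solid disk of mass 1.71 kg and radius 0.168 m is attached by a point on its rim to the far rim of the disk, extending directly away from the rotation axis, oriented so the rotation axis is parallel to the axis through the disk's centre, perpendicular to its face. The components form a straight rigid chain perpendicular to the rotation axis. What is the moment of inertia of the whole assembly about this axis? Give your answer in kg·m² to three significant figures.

Thin rod: I_cm = (1/12)ML² = (1/12)(2.85)(0.569)² = 0.076893 kg·m²; axis through the centre, so I = 0.076893 kg·m².
Solid disk: I_cm = (1/2)MR² = (1/2)(0.348)(0.199)² = 0.0068906 kg·m²; centre at d = 0.2845 + 0.199 = 0.4835 m, so the parallel axis theorem gives I = 0.0068906 + (0.348)(0.4835)² = 0.088243 kg·m².
Solid disk: I_cm = (1/2)MR² = (1/2)(1.71)(0.168)² = 0.024132 kg·m²; centre at d = 0.2845 + 0.199 + 0.199 + 0.168 = 0.8505 m, so the parallel axis theorem gives I = 0.024132 + (1.71)(0.8505)² = 1.2611 kg·m².
Total I = 0.076893 + 0.088243 + 1.2611 = 1.4262 kg·m².

1.43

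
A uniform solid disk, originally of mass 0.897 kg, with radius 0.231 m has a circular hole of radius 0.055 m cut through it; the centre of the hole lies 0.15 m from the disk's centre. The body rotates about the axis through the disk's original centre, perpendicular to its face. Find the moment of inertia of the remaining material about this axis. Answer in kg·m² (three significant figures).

Unpierced body about its centre: I₀ = (1/2)MR² = (1/2)(0.897)(0.231)² = 0.023932 kg·m².
The removed disk has mass m = M·(r/R)² = (0.897)(0.055/0.231)² = 0.05085 kg (same uniform areal density).
Its moment of inertia about the rotation axis (parallel-axis theorem): I_hole = (1/2)mr² + md² = (1/2)(0.05085)(0.055)² + (0.05085)(0.15)² = 0.001221 kg·m².
Treating the hole as negative mass, I = I₀ − I_hole = 0.023932 − 0.001221 = 0.022711 kg·m².

0.0227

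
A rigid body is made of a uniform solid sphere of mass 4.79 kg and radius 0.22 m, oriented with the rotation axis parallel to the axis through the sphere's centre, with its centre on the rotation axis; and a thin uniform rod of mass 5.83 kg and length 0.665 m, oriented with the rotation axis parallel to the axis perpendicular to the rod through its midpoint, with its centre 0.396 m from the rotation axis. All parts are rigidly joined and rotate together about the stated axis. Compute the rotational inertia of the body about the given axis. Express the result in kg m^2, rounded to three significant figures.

1.22

Solid sphere: I_cm = (2/5)MR² = (2/5)(4.79)(0.22)² = 0.092734 kg m^2; axis through the centre, so I = 0.092734 kg m^2.
Thin rod: I_cm = (1/12)ML² = (1/12)(5.83)(0.665)² = 0.21485 kg m^2; centre at d = 0.396 m, so I = I_cm + Md² gives I = 0.21485 + (5.83)(0.396)² = 1.1291 kg m^2.
Total I = 0.092734 + 1.1291 = 1.2218 kg m^2.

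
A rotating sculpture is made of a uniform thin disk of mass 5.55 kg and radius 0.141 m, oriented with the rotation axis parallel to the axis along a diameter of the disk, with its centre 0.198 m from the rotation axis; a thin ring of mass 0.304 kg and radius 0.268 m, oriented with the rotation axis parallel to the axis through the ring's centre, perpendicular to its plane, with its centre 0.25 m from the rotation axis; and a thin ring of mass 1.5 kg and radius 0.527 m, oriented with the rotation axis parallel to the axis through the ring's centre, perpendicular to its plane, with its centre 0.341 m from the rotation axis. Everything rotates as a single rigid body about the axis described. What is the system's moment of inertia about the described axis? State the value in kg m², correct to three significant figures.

Thin disk: I_cm = (1/4)MR² = (1/4)(5.55)(0.141)² = 0.027585 kg m²; centre at d = 0.198 m, so I = I_cm + Md² gives I = 0.027585 + (5.55)(0.198)² = 0.24517 kg m².
Thin ring: I_cm = MR² = (0.304)(0.268)² = 0.021834 kg m²; centre at d = 0.25 m, so I = I_cm + Md² gives I = 0.021834 + (0.304)(0.25)² = 0.040834 kg m².
Thin ring: I_cm = MR² = (1.5)(0.527)² = 0.41659 kg m²; centre at d = 0.341 m, so I = I_cm + Md² gives I = 0.41659 + (1.5)(0.341)² = 0.59102 kg m².
Total I = 0.24517 + 0.040834 + 0.59102 = 0.87702 kg m².

0.877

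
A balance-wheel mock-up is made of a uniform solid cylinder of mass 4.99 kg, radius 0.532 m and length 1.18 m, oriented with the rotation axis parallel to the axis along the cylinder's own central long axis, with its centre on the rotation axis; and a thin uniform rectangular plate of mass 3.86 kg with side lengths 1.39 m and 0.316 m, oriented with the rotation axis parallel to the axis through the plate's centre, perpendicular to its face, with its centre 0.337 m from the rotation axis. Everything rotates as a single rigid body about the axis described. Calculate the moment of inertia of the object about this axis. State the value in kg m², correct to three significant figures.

1.80

Solid cylinder: I_cm = (1/2)MR² = (1/2)(4.99)(0.532)² = 0.70614 kg m²; axis through the centre, so I = 0.70614 kg m².
Rectangular plate: I_cm = (1/12)M(a²+b²) = (1/12)(3.86)[(1.39)² + (0.316)²] = 0.65361 kg m²; centre at d = 0.337 m, so the parallel axis theorem gives I = 0.65361 + (3.86)(0.337)² = 1.092 kg m².
Total I = 0.70614 + 1.092 = 1.7981 kg m².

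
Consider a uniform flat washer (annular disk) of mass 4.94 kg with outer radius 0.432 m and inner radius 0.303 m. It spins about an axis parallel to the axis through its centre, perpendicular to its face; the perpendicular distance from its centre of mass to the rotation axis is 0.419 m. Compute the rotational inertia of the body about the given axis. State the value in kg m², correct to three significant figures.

1.56

I_cm = (1/2)M(R²+r²) = (1/2)(4.94)[(0.432)² + (0.303)²] = 0.68773 kg m²; centre at d = 0.419 m, so I = I_cm + Md² gives I = 0.68773 + (4.94)(0.419)² = 1.555 kg m².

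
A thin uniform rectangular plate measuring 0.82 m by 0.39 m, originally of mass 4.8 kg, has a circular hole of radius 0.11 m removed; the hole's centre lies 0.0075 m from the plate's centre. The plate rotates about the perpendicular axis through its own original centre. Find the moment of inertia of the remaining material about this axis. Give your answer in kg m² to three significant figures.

Unpierced body about its centre: I₀ = (1/12)M(a²+b²) = (1/12)(4.8)[(0.82)² + (0.39)²] = 0.3298 kg m².
The removed disk has mass m = M·πr²/(ab) = (4.8)·π(0.11)²/(0.82·0.39) = 0.57056 kg (same uniform areal density).
Its moment of inertia about the rotation axis (parallel-axis theorem): I_hole = (1/2)mr² + md² = (1/2)(0.57056)(0.11)² + (0.57056)(0.0075)² = 0.003484 kg m².
Treating the hole as negative mass, I = I₀ − I_hole = 0.3298 − 0.003484 = 0.32632 kg m².

0.326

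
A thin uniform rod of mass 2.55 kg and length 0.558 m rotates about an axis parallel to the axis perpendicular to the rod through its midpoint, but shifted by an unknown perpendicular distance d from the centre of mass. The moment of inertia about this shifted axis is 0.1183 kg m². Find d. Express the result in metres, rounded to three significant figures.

About the centre-of-mass axis, I_cm = (1/12)ML² = (1/12)(2.55)(0.558)² = 0.066165 kg m².
Parallel axis theorem: I = I_cm + Md², so Md² = 0.1183 − 0.066165 = 0.052135 kg m².
d = √(0.052135 / 2.55) = 0.14299 m.

0.143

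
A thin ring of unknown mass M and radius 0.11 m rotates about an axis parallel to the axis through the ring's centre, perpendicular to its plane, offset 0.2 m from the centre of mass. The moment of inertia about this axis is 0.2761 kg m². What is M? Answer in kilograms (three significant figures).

I = I_cm + Md² = MR² + Md² = M·[1·(0.11)² + (0.2)²] = M·0.0521.
So M = 0.2761 / 0.0521 = 5.2994 kg.

5.30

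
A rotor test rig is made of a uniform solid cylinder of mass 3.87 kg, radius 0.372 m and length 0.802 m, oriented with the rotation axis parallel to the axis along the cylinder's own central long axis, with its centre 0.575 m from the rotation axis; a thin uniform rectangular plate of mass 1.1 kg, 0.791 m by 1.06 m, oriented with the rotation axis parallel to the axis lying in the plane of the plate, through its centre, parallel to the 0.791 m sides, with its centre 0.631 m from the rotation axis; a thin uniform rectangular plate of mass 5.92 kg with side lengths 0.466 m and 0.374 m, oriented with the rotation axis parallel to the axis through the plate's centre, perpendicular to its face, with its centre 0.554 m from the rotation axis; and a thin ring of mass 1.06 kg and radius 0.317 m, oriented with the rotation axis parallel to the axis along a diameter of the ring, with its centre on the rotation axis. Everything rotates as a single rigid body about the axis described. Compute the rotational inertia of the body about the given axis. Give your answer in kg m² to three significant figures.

4.13

Solid cylinder: I_cm = (1/2)MR² = (1/2)(3.87)(0.372)² = 0.26777 kg m²; centre at d = 0.575 m, so the parallel axis theorem gives I = 0.26777 + (3.87)(0.575)² = 1.5473 kg m².
Rectangular plate: I_cm = (1/12)Mb² = (1/12)(1.1)(1.06)² = 0.103 kg m²; centre at d = 0.631 m, so the parallel axis theorem gives I = 0.103 + (1.1)(0.631)² = 0.54097 kg m².
Rectangular plate: I_cm = (1/12)M(a²+b²) = (1/12)(5.92)[(0.466)² + (0.374)²] = 0.17614 kg m²; centre at d = 0.554 m, so the parallel axis theorem gives I = 0.17614 + (5.92)(0.554)² = 1.9931 kg m².
Thin ring: I_cm = (1/2)MR² = (1/2)(1.06)(0.317)² = 0.053259 kg m²; axis through the centre, so I = 0.053259 kg m².
Total I = 1.5473 + 0.54097 + 1.9931 + 0.053259 = 4.1346 kg m².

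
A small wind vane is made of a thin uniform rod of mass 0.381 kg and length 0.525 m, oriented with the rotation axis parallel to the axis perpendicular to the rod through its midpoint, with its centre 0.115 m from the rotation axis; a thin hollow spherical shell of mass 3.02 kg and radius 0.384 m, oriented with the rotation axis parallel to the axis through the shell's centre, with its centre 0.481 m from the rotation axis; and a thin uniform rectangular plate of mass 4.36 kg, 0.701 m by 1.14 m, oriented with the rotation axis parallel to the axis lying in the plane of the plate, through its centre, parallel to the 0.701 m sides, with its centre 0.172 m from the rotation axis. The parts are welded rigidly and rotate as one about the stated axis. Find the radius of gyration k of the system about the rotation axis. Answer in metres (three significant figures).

Thin rod: I_cm = (1/12)ML² = (1/12)(0.381)(0.525)² = 0.0087511 kg m^2; centre at d = 0.115 m, so I = I_cm + Md² gives I = 0.0087511 + (0.381)(0.115)² = 0.01379 kg m^2.
Spherical shell: I_cm = (2/3)MR² = (2/3)(3.02)(0.384)² = 0.29688 kg m^2; centre at d = 0.481 m, so I = I_cm + Md² gives I = 0.29688 + (3.02)(0.481)² = 0.99559 kg m^2.
Rectangular plate: I_cm = (1/12)Mb² = (1/12)(4.36)(1.14)² = 0.47219 kg m^2; centre at d = 0.172 m, so I = I_cm + Md² gives I = 0.47219 + (4.36)(0.172)² = 0.60117 kg m^2.
Total I = 1.6106 kg m^2; total mass M = 7.761 kg.
k = √(I/M) = √(1.6106/7.761) = 0.45554 m.

0.456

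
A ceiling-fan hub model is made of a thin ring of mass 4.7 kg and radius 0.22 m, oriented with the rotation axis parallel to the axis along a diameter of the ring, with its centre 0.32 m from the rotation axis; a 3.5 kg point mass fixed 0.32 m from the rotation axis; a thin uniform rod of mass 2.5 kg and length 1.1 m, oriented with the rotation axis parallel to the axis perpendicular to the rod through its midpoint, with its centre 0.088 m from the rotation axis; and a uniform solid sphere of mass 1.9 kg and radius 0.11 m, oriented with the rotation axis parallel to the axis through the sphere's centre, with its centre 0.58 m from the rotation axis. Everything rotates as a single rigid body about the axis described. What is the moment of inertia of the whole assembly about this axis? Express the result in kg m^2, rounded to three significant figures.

1.87

Thin ring: I_cm = (1/2)MR² = (1/2)(4.7)(0.22)² = 0.11374 kg m^2; centre at d = 0.32 m, so I = I_cm + Md² gives I = 0.11374 + (4.7)(0.32)² = 0.59502 kg m^2.
Point mass: I_cm = 0; centre at d = 0.32 m, so I = I_cm + Md² gives I = 0 + (3.5)(0.32)² = 0.3584 kg m^2.
Thin rod: I_cm = (1/12)ML² = (1/12)(2.5)(1.1)² = 0.25208 kg m^2; centre at d = 0.088 m, so I = I_cm + Md² gives I = 0.25208 + (2.5)(0.088)² = 0.27144 kg m^2.
Solid sphere: I_cm = (2/5)MR² = (2/5)(1.9)(0.11)² = 0.009196 kg m^2; centre at d = 0.58 m, so I = I_cm + Md² gives I = 0.009196 + (1.9)(0.58)² = 0.64836 kg m^2.
Total I = 0.59502 + 0.3584 + 0.27144 + 0.64836 = 1.8732 kg m^2.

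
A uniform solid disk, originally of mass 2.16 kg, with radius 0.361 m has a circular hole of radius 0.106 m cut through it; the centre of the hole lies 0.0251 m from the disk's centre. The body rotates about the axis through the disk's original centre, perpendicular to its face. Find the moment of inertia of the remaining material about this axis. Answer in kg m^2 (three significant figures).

Unpierced body about its centre: I₀ = (1/2)MR² = (1/2)(2.16)(0.361)² = 0.14075 kg m^2.
The removed disk has mass m = M·(r/R)² = (2.16)(0.106/0.361)² = 0.18623 kg (same uniform areal density).
Its moment of inertia about the rotation axis (parallel-axis theorem): I_hole = (1/2)mr² + md² = (1/2)(0.18623)(0.106)² + (0.18623)(0.0251)² = 0.0011636 kg m^2.
Treating the hole as negative mass, I = I₀ − I_hole = 0.14075 − 0.0011636 = 0.13958 kg m^2.

0.140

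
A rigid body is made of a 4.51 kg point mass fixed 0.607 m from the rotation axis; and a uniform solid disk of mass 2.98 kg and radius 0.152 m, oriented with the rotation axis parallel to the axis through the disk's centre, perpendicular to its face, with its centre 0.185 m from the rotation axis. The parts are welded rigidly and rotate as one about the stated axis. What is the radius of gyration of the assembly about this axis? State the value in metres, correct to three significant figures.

Point mass: I_cm = 0; centre at d = 0.607 m, so I = I_cm + Md² gives I = 0 + (4.51)(0.607)² = 1.6617 kg m^2.
Solid disk: I_cm = (1/2)MR² = (1/2)(2.98)(0.152)² = 0.034425 kg m^2; centre at d = 0.185 m, so I = I_cm + Md² gives I = 0.034425 + (2.98)(0.185)² = 0.13642 kg m^2.
Total I = 1.7981 kg m^2; total mass M = 7.49 kg.
k = √(I/M) = √(1.7981/7.49) = 0.48997 m.

0.490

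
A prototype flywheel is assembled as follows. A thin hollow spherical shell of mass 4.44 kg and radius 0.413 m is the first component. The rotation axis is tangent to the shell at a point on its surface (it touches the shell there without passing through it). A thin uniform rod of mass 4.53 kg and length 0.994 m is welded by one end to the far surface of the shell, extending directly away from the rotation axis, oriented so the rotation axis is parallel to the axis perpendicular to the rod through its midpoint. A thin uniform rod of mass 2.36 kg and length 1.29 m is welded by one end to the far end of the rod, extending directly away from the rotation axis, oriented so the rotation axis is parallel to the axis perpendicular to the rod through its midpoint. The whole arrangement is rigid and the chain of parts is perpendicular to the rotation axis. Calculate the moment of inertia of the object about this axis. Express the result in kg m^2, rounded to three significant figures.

Spherical shell: I_cm = (2/3)MR² = (2/3)(4.44)(0.413)² = 0.50488 kg m^2; centre at d = 0.413 m, so I = I_cm + Md² gives I = 0.50488 + (4.44)(0.413)² = 1.2622 kg m^2.
Thin rod: I_cm = (1/12)ML² = (1/12)(4.53)(0.994)² = 0.37298 kg m^2; centre at d = 0.413 + 0.413 + 0.497 = 1.323 m, so I = I_cm + Md² gives I = 0.37298 + (4.53)(1.323)² = 8.302 kg m^2.
Thin rod: I_cm = (1/12)ML² = (1/12)(2.36)(1.29)² = 0.32727 kg m^2; centre at d = 0.413 + 0.413 + 0.497 + 0.497 + 0.645 = 2.465 m, so I = I_cm + Md² gives I = 0.32727 + (2.36)(2.465)² = 14.667 kg m^2.
Total I = 1.2622 + 8.302 + 14.667 = 24.231 kg m^2.

24.2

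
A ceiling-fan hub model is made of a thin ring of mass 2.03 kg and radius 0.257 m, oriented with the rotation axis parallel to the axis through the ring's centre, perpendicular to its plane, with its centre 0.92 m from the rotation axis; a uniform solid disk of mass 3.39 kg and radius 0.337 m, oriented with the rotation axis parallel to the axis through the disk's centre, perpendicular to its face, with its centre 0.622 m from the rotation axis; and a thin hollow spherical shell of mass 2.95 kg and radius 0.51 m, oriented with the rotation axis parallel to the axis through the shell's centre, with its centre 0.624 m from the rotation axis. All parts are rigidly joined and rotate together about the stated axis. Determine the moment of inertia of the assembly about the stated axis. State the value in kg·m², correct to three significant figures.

Thin ring: I_cm = MR² = (2.03)(0.257)² = 0.13408 kg·m²; centre at d = 0.92 m, so the parallel axis theorem gives I = 0.13408 + (2.03)(0.92)² = 1.8523 kg·m².
Solid disk: I_cm = (1/2)MR² = (1/2)(3.39)(0.337)² = 0.1925 kg·m²; centre at d = 0.622 m, so the parallel axis theorem gives I = 0.1925 + (3.39)(0.622)² = 1.504 kg·m².
Spherical shell: I_cm = (2/3)MR² = (2/3)(2.95)(0.51)² = 0.51153 kg·m²; centre at d = 0.624 m, so the parallel axis theorem gives I = 0.51153 + (2.95)(0.624)² = 1.6602 kg·m².
Total I = 1.8523 + 1.504 + 1.6602 = 5.0165 kg·m².

5.02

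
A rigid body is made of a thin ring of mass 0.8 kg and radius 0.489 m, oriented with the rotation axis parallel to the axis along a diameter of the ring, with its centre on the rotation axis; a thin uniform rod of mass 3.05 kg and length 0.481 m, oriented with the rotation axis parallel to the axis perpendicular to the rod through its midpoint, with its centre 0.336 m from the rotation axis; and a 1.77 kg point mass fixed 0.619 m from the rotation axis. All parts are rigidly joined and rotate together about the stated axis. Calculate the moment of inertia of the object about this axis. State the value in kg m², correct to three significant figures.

1.18

Thin ring: I_cm = (1/2)MR² = (1/2)(0.8)(0.489)² = 0.095648 kg m²; axis through the centre, so I = 0.095648 kg m².
Thin rod: I_cm = (1/12)ML² = (1/12)(3.05)(0.481)² = 0.058804 kg m²; centre at d = 0.336 m, so the parallel axis theorem gives I = 0.058804 + (3.05)(0.336)² = 0.40314 kg m².
Point mass: I_cm = 0; centre at d = 0.619 m, so the parallel axis theorem gives I = 0 + (1.77)(0.619)² = 0.67819 kg m².
Total I = 0.095648 + 0.40314 + 0.67819 = 1.177 kg m².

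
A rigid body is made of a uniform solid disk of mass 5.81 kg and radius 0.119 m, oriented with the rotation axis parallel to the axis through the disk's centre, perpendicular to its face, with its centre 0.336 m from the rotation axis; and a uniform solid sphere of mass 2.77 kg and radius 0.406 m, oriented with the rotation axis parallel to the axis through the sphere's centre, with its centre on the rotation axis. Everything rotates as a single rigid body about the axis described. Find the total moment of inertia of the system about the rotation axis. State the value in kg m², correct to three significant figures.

Solid disk: I_cm = (1/2)MR² = (1/2)(5.81)(0.119)² = 0.041138 kg m²; centre at d = 0.336 m, so I = I_cm + Md² gives I = 0.041138 + (5.81)(0.336)² = 0.69706 kg m².
Solid sphere: I_cm = (2/5)MR² = (2/5)(2.77)(0.406)² = 0.18264 kg m²; axis through the centre, so I = 0.18264 kg m².
Total I = 0.69706 + 0.18264 = 0.8797 kg m².

0.880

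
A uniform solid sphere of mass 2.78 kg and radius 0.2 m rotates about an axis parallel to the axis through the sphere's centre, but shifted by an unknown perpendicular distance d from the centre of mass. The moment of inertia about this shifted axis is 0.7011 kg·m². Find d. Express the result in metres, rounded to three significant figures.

About the centre-of-mass axis, I_cm = (2/5)MR² = (2/5)(2.78)(0.2)² = 0.04448 kg·m².
Parallel axis theorem: I = I_cm + Md², so Md² = 0.7011 − 0.04448 = 0.65662 kg·m².
d = √(0.65662 / 2.78) = 0.486 m.

0.486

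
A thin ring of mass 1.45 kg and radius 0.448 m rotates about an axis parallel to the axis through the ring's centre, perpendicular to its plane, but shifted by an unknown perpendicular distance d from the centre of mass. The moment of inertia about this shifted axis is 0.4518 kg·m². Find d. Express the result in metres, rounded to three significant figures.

0.333

About the centre-of-mass axis, I_cm = MR² = (1.45)(0.448)² = 0.29102 kg·m².
Parallel axis theorem: I = I_cm + Md², so Md² = 0.4518 − 0.29102 = 0.16078 kg·m².
d = √(0.16078 / 1.45) = 0.33299 m.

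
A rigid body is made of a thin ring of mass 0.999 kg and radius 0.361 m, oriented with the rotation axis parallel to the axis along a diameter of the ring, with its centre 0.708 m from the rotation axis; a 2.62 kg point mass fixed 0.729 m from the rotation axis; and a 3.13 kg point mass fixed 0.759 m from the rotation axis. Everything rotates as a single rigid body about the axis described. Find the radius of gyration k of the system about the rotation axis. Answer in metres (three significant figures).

Thin ring: I_cm = (1/2)MR² = (1/2)(0.999)(0.361)² = 0.065095 kg·m²; centre at d = 0.708 m, so I = I_cm + Md² gives I = 0.065095 + (0.999)(0.708)² = 0.56586 kg·m².
Point mass: I_cm = 0; centre at d = 0.729 m, so I = I_cm + Md² gives I = 0 + (2.62)(0.729)² = 1.3924 kg·m².
Point mass: I_cm = 0; centre at d = 0.759 m, so I = I_cm + Md² gives I = 0 + (3.13)(0.759)² = 1.8031 kg·m².
Total I = 3.7614 kg·m²; total mass M = 6.749 kg.
k = √(I/M) = √(3.7614/6.749) = 0.74654 m.

0.747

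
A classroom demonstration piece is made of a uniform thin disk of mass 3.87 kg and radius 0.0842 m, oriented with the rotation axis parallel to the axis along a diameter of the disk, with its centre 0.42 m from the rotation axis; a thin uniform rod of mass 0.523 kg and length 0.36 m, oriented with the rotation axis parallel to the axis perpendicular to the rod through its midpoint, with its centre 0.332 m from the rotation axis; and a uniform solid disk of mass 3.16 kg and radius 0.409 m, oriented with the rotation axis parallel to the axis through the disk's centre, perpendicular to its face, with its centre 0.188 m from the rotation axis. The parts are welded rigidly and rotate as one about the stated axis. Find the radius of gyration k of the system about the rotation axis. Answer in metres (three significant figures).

0.387

Thin disk: I_cm = (1/4)MR² = (1/4)(3.87)(0.0842)² = 0.0068592 kg·m²; centre at d = 0.42 m, so I = I_cm + Md² gives I = 0.0068592 + (3.87)(0.42)² = 0.68953 kg·m².
Thin rod: I_cm = (1/12)ML² = (1/12)(0.523)(0.36)² = 0.0056484 kg·m²; centre at d = 0.332 m, so I = I_cm + Md² gives I = 0.0056484 + (0.523)(0.332)² = 0.063296 kg·m².
Solid disk: I_cm = (1/2)MR² = (1/2)(3.16)(0.409)² = 0.2643 kg·m²; centre at d = 0.188 m, so I = I_cm + Md² gives I = 0.2643 + (3.16)(0.188)² = 0.37599 kg·m².
Total I = 1.1288 kg·m²; total mass M = 7.553 kg.
k = √(I/M) = √(1.1288/7.553) = 0.38659 m.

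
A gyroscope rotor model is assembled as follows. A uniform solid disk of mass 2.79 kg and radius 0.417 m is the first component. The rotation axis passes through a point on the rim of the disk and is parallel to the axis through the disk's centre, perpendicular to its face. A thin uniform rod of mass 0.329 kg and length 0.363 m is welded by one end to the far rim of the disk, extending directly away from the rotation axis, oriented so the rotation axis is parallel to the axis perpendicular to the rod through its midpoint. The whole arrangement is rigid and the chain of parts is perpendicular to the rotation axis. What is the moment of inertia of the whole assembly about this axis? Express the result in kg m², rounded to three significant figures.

1.07

Solid disk: I_cm = (1/2)MR² = (1/2)(2.79)(0.417)² = 0.24258 kg m²; centre at d = 0.417 m, so the parallel axis theorem gives I = 0.24258 + (2.79)(0.417)² = 0.72773 kg m².
Thin rod: I_cm = (1/12)ML² = (1/12)(0.329)(0.363)² = 0.0036127 kg m²; centre at d = 0.417 + 0.417 + 0.1815 = 1.0155 m, so the parallel axis theorem gives I = 0.0036127 + (0.329)(1.0155)² = 0.34289 kg m².
Total I = 0.72773 + 0.34289 = 1.0706 kg m².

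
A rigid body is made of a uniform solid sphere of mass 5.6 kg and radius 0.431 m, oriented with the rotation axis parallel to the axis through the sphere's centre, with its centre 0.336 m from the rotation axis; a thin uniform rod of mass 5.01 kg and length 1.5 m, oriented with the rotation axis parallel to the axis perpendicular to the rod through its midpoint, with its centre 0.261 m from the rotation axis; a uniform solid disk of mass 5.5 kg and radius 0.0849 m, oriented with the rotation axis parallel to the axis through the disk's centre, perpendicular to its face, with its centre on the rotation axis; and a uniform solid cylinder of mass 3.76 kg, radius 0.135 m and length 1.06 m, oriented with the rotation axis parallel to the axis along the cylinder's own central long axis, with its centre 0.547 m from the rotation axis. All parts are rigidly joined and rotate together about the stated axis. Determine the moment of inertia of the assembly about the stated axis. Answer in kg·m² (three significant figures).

3.51

Solid sphere: I_cm = (2/5)MR² = (2/5)(5.6)(0.431)² = 0.4161 kg·m²; centre at d = 0.336 m, so the parallel axis theorem gives I = 0.4161 + (5.6)(0.336)² = 1.0483 kg·m².
Thin rod: I_cm = (1/12)ML² = (1/12)(5.01)(1.5)² = 0.93937 kg·m²; centre at d = 0.261 m, so the parallel axis theorem gives I = 0.93937 + (5.01)(0.261)² = 1.2807 kg·m².
Solid disk: I_cm = (1/2)MR² = (1/2)(5.5)(0.0849)² = 0.019822 kg·m²; axis through the centre, so I = 0.019822 kg·m².
Solid cylinder: I_cm = (1/2)MR² = (1/2)(3.76)(0.135)² = 0.034263 kg·m²; centre at d = 0.547 m, so the parallel axis theorem gives I = 0.034263 + (3.76)(0.547)² = 1.1593 kg·m².
Total I = 1.0483 + 1.2807 + 0.019822 + 1.1593 = 3.5081 kg·m².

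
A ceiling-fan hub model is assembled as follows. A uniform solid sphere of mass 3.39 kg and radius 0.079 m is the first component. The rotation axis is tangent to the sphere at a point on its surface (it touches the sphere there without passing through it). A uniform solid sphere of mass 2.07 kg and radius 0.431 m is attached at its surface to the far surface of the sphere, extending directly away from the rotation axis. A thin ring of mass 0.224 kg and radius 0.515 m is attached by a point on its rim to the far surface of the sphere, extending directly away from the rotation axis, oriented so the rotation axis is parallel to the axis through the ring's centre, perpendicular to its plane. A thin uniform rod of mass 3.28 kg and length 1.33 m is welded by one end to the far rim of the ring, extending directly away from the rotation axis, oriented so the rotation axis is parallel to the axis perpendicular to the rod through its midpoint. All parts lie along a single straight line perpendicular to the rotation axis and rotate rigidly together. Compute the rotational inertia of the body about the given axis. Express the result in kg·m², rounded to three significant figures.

26.1

Solid sphere: I_cm = (2/5)MR² = (2/5)(3.39)(0.079)² = 0.0084628 kg·m²; centre at d = 0.079 m, so I = I_cm + Md² gives I = 0.0084628 + (3.39)(0.079)² = 0.02962 kg·m².
Solid sphere: I_cm = (2/5)MR² = (2/5)(2.07)(0.431)² = 0.15381 kg·m²; centre at d = 0.079 + 0.079 + 0.431 = 0.589 m, so I = I_cm + Md² gives I = 0.15381 + (2.07)(0.589)² = 0.87194 kg·m².
Thin ring: I_cm = MR² = (0.224)(0.515)² = 0.05941 kg·m²; centre at d = 0.079 + 0.079 + 0.431 + 0.431 + 0.515 = 1.535 m, so I = I_cm + Md² gives I = 0.05941 + (0.224)(1.535)² = 0.5872 kg·m².
Thin rod: I_cm = (1/12)ML² = (1/12)(3.28)(1.33)² = 0.4835 kg·m²; centre at d = 0.079 + 0.079 + 0.431 + 0.431 + 0.515 + 0.515 + 0.665 = 2.715 m, so I = I_cm + Md² gives I = 0.4835 + (3.28)(2.715)² = 24.661 kg·m².
Total I = 0.02962 + 0.87194 + 0.5872 + 24.661 = 26.15 kg·m².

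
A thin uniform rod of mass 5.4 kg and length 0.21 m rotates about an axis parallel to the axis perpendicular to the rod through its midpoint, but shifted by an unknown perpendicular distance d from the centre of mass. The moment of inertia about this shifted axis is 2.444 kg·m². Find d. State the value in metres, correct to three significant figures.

About the centre-of-mass axis, I_cm = (1/12)ML² = (1/12)(5.4)(0.21)² = 0.019845 kg·m².
Parallel axis theorem: I = I_cm + Md², so Md² = 2.444 − 0.019845 = 2.4242 kg·m².
d = √(2.4242 / 5.4) = 0.67001 m.

0.670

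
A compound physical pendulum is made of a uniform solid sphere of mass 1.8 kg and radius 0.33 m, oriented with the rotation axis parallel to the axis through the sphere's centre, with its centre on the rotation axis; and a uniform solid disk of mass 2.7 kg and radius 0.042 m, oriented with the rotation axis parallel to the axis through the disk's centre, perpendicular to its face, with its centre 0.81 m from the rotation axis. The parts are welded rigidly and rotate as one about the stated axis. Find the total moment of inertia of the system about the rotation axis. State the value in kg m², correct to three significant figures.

Solid sphere: I_cm = (2/5)MR² = (2/5)(1.8)(0.33)² = 0.078408 kg m²; axis through the centre, so I = 0.078408 kg m².
Solid disk: I_cm = (1/2)MR² = (1/2)(2.7)(0.042)² = 0.0023814 kg m²; centre at d = 0.81 m, so I = I_cm + Md² gives I = 0.0023814 + (2.7)(0.81)² = 1.7739 kg m².
Total I = 0.078408 + 1.7739 = 1.8523 kg m².

1.85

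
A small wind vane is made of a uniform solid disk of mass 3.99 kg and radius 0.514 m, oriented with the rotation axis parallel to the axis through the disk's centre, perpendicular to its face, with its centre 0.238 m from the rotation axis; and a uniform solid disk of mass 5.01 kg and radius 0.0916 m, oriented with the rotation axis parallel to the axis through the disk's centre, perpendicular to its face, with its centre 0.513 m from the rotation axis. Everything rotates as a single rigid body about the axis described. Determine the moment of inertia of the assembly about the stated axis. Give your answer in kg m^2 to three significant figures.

2.09

Solid disk: I_cm = (1/2)MR² = (1/2)(3.99)(0.514)² = 0.52707 kg m^2; centre at d = 0.238 m, so the parallel axis theorem gives I = 0.52707 + (3.99)(0.238)² = 0.75308 kg m^2.
Solid disk: I_cm = (1/2)MR² = (1/2)(5.01)(0.0916)² = 0.021018 kg m^2; centre at d = 0.513 m, so the parallel axis theorem gives I = 0.021018 + (5.01)(0.513)² = 1.3395 kg m^2.
Total I = 0.75308 + 1.3395 = 2.0926 kg m^2.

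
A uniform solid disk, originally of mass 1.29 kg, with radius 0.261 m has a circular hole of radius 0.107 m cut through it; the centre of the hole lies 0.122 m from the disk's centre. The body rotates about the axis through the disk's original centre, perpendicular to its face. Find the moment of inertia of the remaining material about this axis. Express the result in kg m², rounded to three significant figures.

0.0395

Unpierced body about its centre: I₀ = (1/2)MR² = (1/2)(1.29)(0.261)² = 0.043938 kg m².
The removed disk has mass m = M·(r/R)² = (1.29)(0.107/0.261)² = 0.21681 kg (same uniform areal density).
Its moment of inertia about the rotation axis (parallel-axis theorem): I_hole = (1/2)mr² + md² = (1/2)(0.21681)(0.107)² + (0.21681)(0.122)² = 0.0044681 kg m².
Treating the hole as negative mass, I = I₀ − I_hole = 0.043938 − 0.0044681 = 0.03947 kg m².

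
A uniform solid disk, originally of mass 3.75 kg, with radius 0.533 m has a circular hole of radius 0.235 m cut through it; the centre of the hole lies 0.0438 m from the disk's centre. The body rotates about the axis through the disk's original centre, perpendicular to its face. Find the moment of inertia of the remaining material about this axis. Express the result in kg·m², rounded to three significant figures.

0.511

Unpierced body about its centre: I₀ = (1/2)MR² = (1/2)(3.75)(0.533)² = 0.53267 kg·m².
The removed disk has mass m = M·(r/R)² = (3.75)(0.235/0.533)² = 0.72897 kg (same uniform areal density).
Its moment of inertia about the rotation axis (parallel-axis theorem): I_hole = (1/2)mr² + md² = (1/2)(0.72897)(0.235)² + (0.72897)(0.0438)² = 0.021527 kg·m².
Treating the hole as negative mass, I = I₀ − I_hole = 0.53267 − 0.021527 = 0.51114 kg·m².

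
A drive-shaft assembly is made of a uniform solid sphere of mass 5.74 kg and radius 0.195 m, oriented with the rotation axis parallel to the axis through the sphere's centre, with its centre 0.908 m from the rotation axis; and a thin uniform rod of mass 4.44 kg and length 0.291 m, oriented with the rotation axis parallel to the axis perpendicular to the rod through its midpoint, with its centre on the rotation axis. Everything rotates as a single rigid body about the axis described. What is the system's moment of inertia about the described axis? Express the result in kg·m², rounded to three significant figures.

Solid sphere: I_cm = (2/5)MR² = (2/5)(5.74)(0.195)² = 0.087305 kg·m²; centre at d = 0.908 m, so the parallel axis theorem gives I = 0.087305 + (5.74)(0.908)² = 4.8197 kg·m².
Thin rod: I_cm = (1/12)ML² = (1/12)(4.44)(0.291)² = 0.031332 kg·m²; axis through the centre, so I = 0.031332 kg·m².
Total I = 4.8197 + 0.031332 = 4.8511 kg·m².

4.85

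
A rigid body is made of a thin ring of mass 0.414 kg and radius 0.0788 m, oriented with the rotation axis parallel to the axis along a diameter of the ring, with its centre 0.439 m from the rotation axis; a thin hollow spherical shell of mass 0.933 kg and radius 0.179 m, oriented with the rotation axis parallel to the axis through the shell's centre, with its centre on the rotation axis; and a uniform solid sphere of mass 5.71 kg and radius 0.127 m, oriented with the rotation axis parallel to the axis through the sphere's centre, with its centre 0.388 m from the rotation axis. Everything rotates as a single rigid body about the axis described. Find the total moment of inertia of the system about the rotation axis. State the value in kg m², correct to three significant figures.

0.997

Thin ring: I_cm = (1/2)MR² = (1/2)(0.414)(0.0788)² = 0.0012854 kg m²; centre at d = 0.439 m, so the parallel axis theorem gives I = 0.0012854 + (0.414)(0.439)² = 0.081072 kg m².
Spherical shell: I_cm = (2/3)MR² = (2/3)(0.933)(0.179)² = 0.01993 kg m²; axis through the centre, so I = 0.01993 kg m².
Solid sphere: I_cm = (2/5)MR² = (2/5)(5.71)(0.127)² = 0.036839 kg m²; centre at d = 0.388 m, so the parallel axis theorem gives I = 0.036839 + (5.71)(0.388)² = 0.89644 kg m².
Total I = 0.081072 + 0.01993 + 0.89644 = 0.99745 kg m².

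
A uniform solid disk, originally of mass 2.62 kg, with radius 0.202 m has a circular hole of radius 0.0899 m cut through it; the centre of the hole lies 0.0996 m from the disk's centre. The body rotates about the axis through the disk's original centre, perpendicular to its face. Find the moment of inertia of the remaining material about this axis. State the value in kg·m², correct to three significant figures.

0.0462

Unpierced body about its centre: I₀ = (1/2)MR² = (1/2)(2.62)(0.202)² = 0.053453 kg·m².
The removed disk has mass m = M·(r/R)² = (2.62)(0.0899/0.202)² = 0.51894 kg (same uniform areal density).
Its moment of inertia about the rotation axis (parallel-axis theorem): I_hole = (1/2)mr² + md² = (1/2)(0.51894)(0.0899)² + (0.51894)(0.0996)² = 0.007245 kg·m².
Treating the hole as negative mass, I = I₀ − I_hole = 0.053453 − 0.007245 = 0.046208 kg·m².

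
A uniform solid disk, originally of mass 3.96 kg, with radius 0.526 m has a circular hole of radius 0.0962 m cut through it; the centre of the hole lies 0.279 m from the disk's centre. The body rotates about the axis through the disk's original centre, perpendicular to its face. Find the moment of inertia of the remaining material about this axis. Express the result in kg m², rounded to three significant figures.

Unpierced body about its centre: I₀ = (1/2)MR² = (1/2)(3.96)(0.526)² = 0.54782 kg m².
The removed disk has mass m = M·(r/R)² = (3.96)(0.0962/0.526)² = 0.13246 kg (same uniform areal density).
Its moment of inertia about the rotation axis (parallel-axis theorem): I_hole = (1/2)mr² + md² = (1/2)(0.13246)(0.0962)² + (0.13246)(0.279)² = 0.010923 kg m².
Treating the hole as negative mass, I = I₀ − I_hole = 0.54782 − 0.010923 = 0.5369 kg m².

0.537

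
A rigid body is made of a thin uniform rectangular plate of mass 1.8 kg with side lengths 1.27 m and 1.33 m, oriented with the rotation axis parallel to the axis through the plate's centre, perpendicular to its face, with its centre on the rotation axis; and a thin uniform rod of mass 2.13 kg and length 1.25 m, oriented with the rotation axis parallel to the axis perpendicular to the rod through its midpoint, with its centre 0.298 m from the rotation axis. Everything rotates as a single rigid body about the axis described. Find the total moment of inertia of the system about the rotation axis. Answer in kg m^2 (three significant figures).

Rectangular plate: I_cm = (1/12)M(a²+b²) = (1/12)(1.8)[(1.27)² + (1.33)²] = 0.50727 kg m^2; axis through the centre, so I = 0.50727 kg m^2.
Thin rod: I_cm = (1/12)ML² = (1/12)(2.13)(1.25)² = 0.27734 kg m^2; centre at d = 0.298 m, so the parallel axis theorem gives I = 0.27734 + (2.13)(0.298)² = 0.4665 kg m^2.
Total I = 0.50727 + 0.4665 = 0.97377 kg m^2.

0.974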